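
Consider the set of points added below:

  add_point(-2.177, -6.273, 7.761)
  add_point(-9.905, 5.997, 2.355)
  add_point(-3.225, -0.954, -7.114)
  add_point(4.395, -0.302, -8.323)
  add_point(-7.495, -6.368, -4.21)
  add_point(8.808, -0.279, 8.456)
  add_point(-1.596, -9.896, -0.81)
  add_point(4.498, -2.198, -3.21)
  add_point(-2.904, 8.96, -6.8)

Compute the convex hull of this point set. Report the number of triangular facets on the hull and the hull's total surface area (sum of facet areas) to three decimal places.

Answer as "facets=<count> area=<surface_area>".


facets=14 area=823.322

Points on the hull: [0, 1, 2, 3, 4, 5, 6, 7, 8] (9 of 9).

Per-facet area ½‖(b−a)×(c−a)‖:
  f1: (p0, p5, p1) → 96.6861
  f2: (p0, p6, p5) → 57.4480
  f3: (p8, p5, p1) → 119.6215
  f4: (p8, p3, p5) → 103.0960
  f5: (p7, p6, p5) → 63.2590
  f6: (p7, p3, p5) → 19.5175
  f7: (p7, p3, p6) → 24.2409
  f8: (p4, p3, p6) → 50.6560
  f9: (p4, p8, p1) → 82.0813
  f10: (p4, p0, p1) → 86.8129
  f11: (p4, p0, p6) → 35.1583
  f12: (p2, p8, p3) → 38.1830
  f13: (p2, p4, p3) → 21.1511
  f14: (p2, p4, p8) → 25.4105
Σ area = 823.322

Check V−E+F: 9 − 21 + 14 = 2.


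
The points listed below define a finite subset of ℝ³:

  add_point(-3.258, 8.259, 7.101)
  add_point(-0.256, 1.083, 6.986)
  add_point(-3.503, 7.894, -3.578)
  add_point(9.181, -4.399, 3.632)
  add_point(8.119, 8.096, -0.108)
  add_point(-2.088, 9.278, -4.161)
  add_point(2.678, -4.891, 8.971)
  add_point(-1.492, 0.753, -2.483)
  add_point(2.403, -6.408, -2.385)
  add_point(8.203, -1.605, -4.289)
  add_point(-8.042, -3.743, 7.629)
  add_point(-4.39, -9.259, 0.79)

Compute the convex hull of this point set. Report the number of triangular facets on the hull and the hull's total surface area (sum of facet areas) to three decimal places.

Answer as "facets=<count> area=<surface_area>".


facets=16 area=834.256

10 of the 12 inputs are extreme points: [0, 2, 3, 4, 5, 6, 8, 9, 10, 11].

Area of each hull facet:
  f1: (p2, p11, p10) → 78.5074
  f2: (p2, p0, p10) → 69.1041
  f3: (p2, p0, p5) → 10.6944
  f4: (p6, p0, p10) → 67.7926
  f5: (p6, p11, p10) → 48.3957
  f6: (p6, p11, p3) → 49.0885
  f7: (p8, p11, p3) → 33.4627
  f8: (p8, p9, p3) → 30.7938
  f9: (p8, p2, p11) → 62.2092
  f10: (p8, p2, p5) → 14.8176
  f11: (p8, p9, p5) → 58.0472
  f12: (p4, p0, p5) → 60.3109
  f13: (p4, p9, p5) → 58.2972
  f14: (p4, p9, p3) → 44.5662
  f15: (p4, p6, p3) → 54.3030
  f16: (p4, p6, p0) → 93.8657
Σ area = 834.256

Check V−E+F: 10 − 24 + 16 = 2.


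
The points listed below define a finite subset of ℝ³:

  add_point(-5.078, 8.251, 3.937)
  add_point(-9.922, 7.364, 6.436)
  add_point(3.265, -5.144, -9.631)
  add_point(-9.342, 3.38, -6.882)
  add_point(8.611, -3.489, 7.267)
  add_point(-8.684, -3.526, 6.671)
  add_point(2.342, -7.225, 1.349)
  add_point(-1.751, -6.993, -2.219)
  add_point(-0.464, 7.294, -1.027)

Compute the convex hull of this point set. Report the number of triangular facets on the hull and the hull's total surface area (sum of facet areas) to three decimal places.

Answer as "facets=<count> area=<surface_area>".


Extreme-point indices: [0, 1, 2, 3, 4, 5, 6, 7, 8] — 9 of 9 on the boundary.

Area of each hull facet:
  f1: (p2, p6, p4) → 45.9804
  f2: (p8, p2, p4) → 117.8504
  f3: (p5, p4, p1) → 94.2649
  f4: (p5, p6, p4) → 58.8942
  f5: (p0, p4, p1) → 44.7009
  f6: (p0, p8, p4) → 55.6914
  f7: (p3, p8, p2) → 81.8683
  f8: (p3, p5, p1) → 73.4597
  f9: (p3, p0, p1) → 34.7972
  f10: (p3, p0, p8) → 38.5664
  f11: (p7, p2, p6) → 24.6302
  f12: (p7, p5, p6) → 32.0262
  f13: (p7, p3, p2) → 61.9867
  f14: (p7, p3, p5) → 77.1176
Σ area = 841.835

Euler: V−E+F = 9−21+14 = 2.

facets=14 area=841.835


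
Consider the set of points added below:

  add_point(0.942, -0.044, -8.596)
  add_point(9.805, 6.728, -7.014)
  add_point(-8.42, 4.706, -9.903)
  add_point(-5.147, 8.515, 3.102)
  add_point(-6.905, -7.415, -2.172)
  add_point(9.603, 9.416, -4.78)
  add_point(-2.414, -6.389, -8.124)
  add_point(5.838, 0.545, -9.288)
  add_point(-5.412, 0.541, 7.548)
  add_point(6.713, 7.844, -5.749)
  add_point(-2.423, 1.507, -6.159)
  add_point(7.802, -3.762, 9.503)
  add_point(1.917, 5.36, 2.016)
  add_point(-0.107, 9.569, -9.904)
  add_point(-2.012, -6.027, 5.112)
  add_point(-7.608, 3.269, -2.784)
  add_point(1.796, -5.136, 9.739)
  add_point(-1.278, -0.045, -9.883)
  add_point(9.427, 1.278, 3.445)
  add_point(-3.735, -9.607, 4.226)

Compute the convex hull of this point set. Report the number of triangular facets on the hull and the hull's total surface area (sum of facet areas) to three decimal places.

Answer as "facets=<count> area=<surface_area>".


Hull vertices (15/20): indices [1, 2, 3, 4, 5, 6, 7, 8, 11, 13, 15, 16, 17, 18, 19].

Facet areas (half cross-product norm):
  f1: (p13, p3, p2) → 63.1205
  f2: (p15, p3, p2) → 24.0891
  f3: (p8, p16, p19) → 40.3107
  f4: (p8, p15, p3) → 36.8274
  f5: (p4, p6, p2) → 47.8827
  f6: (p4, p6, p19) → 24.8969
  f7: (p4, p15, p2) → 37.8520
  f8: (p4, p8, p19) → 40.2429
  f9: (p4, p8, p15) → 55.4948
  f10: (p7, p13, p1) → 38.6619
  f11: (p7, p18, p1) → 45.0107
  f12: (p5, p13, p3) → 76.2745
  f13: (p5, p18, p1) → 20.1823
  f14: (p5, p13, p1) → 18.6774
  f15: (p17, p6, p2) → 26.4444
  f16: (p17, p7, p6) → 23.3191
  f17: (p17, p13, p2) → 37.1134
  f18: (p17, p7, p13) → 33.9849
  f19: (p11, p7, p18) → 41.2132
  f20: (p11, p16, p19) → 20.1845
  f21: (p11, p6, p19) → 88.2491
  f22: (p11, p7, p6) → 103.5271
  f23: (p11, p8, p16) → 23.2358
  f24: (p11, p8, p3) → 60.9699
  f25: (p11, p5, p3) → 144.9470
  f26: (p11, p5, p18) → 9.5530
Σ area = 1182.265

Euler characteristic 15−39+26 = 2 ✓

facets=26 area=1182.265


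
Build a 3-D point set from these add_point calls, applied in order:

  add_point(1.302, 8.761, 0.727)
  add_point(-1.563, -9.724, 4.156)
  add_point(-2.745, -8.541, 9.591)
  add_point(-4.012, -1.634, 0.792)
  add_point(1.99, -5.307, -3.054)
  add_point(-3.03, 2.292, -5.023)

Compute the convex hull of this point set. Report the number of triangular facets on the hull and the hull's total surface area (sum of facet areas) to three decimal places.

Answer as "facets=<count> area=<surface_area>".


facets=8 area=341.220

6 of the 6 inputs are extreme points: [0, 1, 2, 3, 4, 5].

Area of each hull facet:
  f1: (p2, p0, p3) → 56.9330
  f2: (p2, p0, p4) → 101.2027
  f3: (p5, p0, p3) → 34.2326
  f4: (p5, p0, p4) → 44.3687
  f5: (p1, p2, p3) → 25.7018
  f6: (p1, p2, p4) → 17.7749
  f7: (p1, p5, p3) → 20.9823
  f8: (p1, p5, p4) → 40.0243
Σ area = 341.220

Euler characteristic 6−12+8 = 2 ✓


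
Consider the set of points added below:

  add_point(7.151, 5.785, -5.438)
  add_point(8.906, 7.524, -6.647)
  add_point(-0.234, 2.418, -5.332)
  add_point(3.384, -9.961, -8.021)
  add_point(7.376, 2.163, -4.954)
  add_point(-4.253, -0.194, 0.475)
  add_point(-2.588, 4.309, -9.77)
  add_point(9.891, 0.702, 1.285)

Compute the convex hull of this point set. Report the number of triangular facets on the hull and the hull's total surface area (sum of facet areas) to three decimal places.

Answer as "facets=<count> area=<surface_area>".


Points on the hull: [1, 3, 5, 6, 7] (5 of 8).

Facet areas (half cross-product norm):
  f1: (p3, p7, p5) → 96.1594
  f2: (p6, p3, p5) → 80.3217
  f3: (p1, p7, p5) → 74.2451
  f4: (p1, p6, p5) → 69.7864
  f5: (p1, p3, p7) → 81.7590
  f6: (p1, p6, p3) → 94.9872
Σ area = 497.259

Euler: V−E+F = 5−9+6 = 2.

facets=6 area=497.259


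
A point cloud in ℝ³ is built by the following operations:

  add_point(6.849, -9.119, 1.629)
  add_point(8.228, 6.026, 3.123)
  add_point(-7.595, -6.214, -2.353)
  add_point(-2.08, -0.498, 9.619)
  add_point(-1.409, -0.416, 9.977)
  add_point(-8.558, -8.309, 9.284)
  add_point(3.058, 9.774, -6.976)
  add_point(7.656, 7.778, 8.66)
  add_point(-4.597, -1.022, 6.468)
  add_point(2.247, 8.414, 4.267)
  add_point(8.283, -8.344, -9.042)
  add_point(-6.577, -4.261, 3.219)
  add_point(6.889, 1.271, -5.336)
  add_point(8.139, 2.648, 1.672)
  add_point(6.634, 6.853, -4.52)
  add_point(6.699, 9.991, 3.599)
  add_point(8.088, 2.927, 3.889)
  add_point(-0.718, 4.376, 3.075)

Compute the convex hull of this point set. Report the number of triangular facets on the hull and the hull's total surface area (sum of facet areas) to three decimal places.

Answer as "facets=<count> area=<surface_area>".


facets=28 area=1093.655

Points on the hull: [0, 1, 2, 3, 4, 5, 6, 7, 8, 9, 10, 11, 14, 15, 16, 17] (16 of 18).

Area of each hull facet:
  f1: (p0, p10, p5) → 77.3388
  f2: (p2, p10, p5) → 92.9442
  f3: (p2, p6, p10) → 150.1030
  f4: (p9, p6, p15) → 26.2546
  f5: (p9, p7, p15) → 13.3066
  f6: (p14, p6, p10) → 36.7947
  f7: (p14, p6, p15) → 22.0867
  f8: (p4, p0, p5) → 77.6063
  f9: (p4, p7, p0) → 89.5221
  f10: (p16, p0, p10) → 66.1698
  f11: (p16, p7, p0) → 24.1672
  f12: (p1, p7, p15) → 11.3289
  f13: (p1, p14, p15) → 16.7542
  f14: (p1, p16, p7) → 9.3070
  f15: (p1, p14, p10) → 61.8239
  f16: (p1, p16, p10) → 24.3920
  f17: (p3, p9, p7) → 39.2885
  f18: (p3, p4, p7) → 3.4967
  f19: (p3, p8, p9) → 22.8869
  f20: (p3, p4, p5) → 2.9256
  f21: (p3, p8, p5) → 17.6400
  f22: (p11, p2, p6) → 58.6326
  f23: (p11, p8, p6) → 47.0219
  f24: (p11, p2, p5) → 19.2335
  f25: (p11, p8, p5) → 18.8307
  f26: (p17, p9, p6) → 29.1038
  f27: (p17, p8, p6) → 22.2326
  f28: (p17, p8, p9) → 12.4616
Σ area = 1093.655

Check V−E+F: 16 − 42 + 28 = 2.


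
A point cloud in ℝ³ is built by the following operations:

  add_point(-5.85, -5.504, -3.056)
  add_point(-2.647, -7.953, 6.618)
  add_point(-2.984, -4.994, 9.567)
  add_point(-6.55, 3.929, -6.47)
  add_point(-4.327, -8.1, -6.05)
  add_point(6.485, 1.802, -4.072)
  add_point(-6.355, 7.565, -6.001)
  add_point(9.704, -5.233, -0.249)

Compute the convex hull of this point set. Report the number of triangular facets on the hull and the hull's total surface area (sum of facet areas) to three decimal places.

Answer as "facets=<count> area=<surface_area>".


Points on the hull: [0, 1, 2, 3, 4, 5, 6, 7] (8 of 8).

Per-facet area ½‖(b−a)×(c−a)‖:
  f1: (p6, p2, p3) → 32.1094
  f2: (p5, p4, p3) → 77.3087
  f3: (p5, p4, p7) → 62.3564
  f4: (p5, p6, p3) → 24.5565
  f5: (p5, p2, p7) → 69.1790
  f6: (p5, p6, p2) → 124.3030
  f7: (p0, p4, p3) → 19.9217
  f8: (p0, p2, p3) → 61.9419
  f9: (p1, p4, p7) → 85.8620
  f10: (p1, p2, p7) → 29.0263
  f11: (p1, p0, p4) → 20.4046
  f12: (p1, p0, p2) → 19.5022
Σ area = 626.472

Euler characteristic 8−18+12 = 2 ✓

facets=12 area=626.472


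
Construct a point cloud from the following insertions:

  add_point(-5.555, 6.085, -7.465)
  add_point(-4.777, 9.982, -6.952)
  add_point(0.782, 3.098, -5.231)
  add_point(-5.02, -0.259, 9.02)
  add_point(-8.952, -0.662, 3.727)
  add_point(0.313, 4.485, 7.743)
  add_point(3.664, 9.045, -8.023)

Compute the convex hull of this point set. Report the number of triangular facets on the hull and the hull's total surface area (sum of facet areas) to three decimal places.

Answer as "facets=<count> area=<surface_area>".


facets=10 area=428.984

Extreme-point indices: [0, 1, 2, 3, 4, 5, 6] — 7 of 7 on the boundary.

Area of each hull facet:
  f1: (p3, p1, p4) → 48.4726
  f2: (p5, p1, p6) → 68.7162
  f3: (p5, p3, p1) → 59.1425
  f4: (p0, p1, p4) → 24.4398
  f5: (p0, p1, p6) → 17.1088
  f6: (p2, p0, p4) → 48.2180
  f7: (p2, p0, p6) → 26.2201
  f8: (p2, p3, p4) → 45.2644
  f9: (p2, p5, p6) → 44.4793
  f10: (p2, p5, p3) → 46.9222
Σ area = 428.984

Euler characteristic 7−15+10 = 2 ✓


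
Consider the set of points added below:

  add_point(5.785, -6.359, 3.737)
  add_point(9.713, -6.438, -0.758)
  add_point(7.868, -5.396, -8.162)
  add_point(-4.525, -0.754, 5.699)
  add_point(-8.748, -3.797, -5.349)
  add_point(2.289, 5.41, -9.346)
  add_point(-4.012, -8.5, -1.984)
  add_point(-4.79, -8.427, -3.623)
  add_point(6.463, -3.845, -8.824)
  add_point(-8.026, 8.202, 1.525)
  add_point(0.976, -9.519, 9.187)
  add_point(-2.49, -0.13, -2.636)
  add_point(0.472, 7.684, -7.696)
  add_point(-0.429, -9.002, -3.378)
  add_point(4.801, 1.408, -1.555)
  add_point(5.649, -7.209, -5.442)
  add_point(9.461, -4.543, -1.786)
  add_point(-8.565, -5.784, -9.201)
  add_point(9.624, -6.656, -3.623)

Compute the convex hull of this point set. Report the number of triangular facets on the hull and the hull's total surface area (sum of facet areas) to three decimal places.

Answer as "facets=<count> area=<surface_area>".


Hull vertices (17/19): indices [0, 1, 2, 3, 4, 5, 7, 8, 9, 10, 12, 13, 14, 15, 16, 17, 18].

Area of each hull facet:
  f1: (p3, p9, p4) → 61.7619
  f2: (p3, p10, p4) → 64.3333
  f3: (p3, p10, p9) → 11.0610
  f4: (p0, p10, p1) → 9.7194
  f5: (p0, p10, p9) → 79.9019
  f6: (p14, p0, p9) → 65.6730
  f7: (p7, p10, p4) → 36.9420
  f8: (p7, p13, p10) → 27.4658
  f9: (p12, p14, p9) → 60.8703
  f10: (p16, p0, p1) → 6.2409
  f11: (p16, p14, p0) → 25.7286
  f12: (p16, p2, p5) → 40.3262
  f13: (p16, p12, p5) → 21.1358
  f14: (p16, p12, p14) → 24.1501
  f15: (p18, p10, p1) → 14.0998
  f16: (p18, p13, p10) → 65.1468
  f17: (p18, p16, p1) → 2.8464
  f18: (p18, p16, p2) → 6.5145
  f19: (p17, p7, p13) → 12.6656
  f20: (p17, p2, p13) → 51.9177
  f21: (p17, p7, p4) → 13.6344
  f22: (p17, p12, p5) → 25.9410
  f23: (p17, p9, p4) → 16.5057
  f24: (p17, p12, p9) → 98.3123
  f25: (p15, p2, p13) → 6.9591
  f26: (p15, p18, p13) → 10.0564
  f27: (p15, p18, p2) → 8.3560
  f28: (p8, p2, p5) → 4.3309
  f29: (p8, p17, p5) → 73.6899
  f30: (p8, p17, p2) → 13.8736
Σ area = 960.160

Euler characteristic 17−45+30 = 2 ✓

facets=30 area=960.160


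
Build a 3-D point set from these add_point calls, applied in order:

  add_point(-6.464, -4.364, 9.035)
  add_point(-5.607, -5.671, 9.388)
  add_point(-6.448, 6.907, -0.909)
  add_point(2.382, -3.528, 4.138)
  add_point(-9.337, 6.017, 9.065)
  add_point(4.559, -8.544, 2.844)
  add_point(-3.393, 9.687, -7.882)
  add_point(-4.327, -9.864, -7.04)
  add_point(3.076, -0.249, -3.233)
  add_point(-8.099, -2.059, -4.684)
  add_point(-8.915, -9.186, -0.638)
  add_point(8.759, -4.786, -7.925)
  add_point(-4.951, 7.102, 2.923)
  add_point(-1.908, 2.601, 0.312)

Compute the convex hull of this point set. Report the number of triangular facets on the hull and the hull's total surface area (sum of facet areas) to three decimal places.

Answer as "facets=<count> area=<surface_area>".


facets=20 area=1012.807

Points on the hull: [0, 1, 2, 3, 4, 5, 6, 7, 9, 10, 11, 12] (12 of 14).

Area of each hull facet:
  f1: (p6, p7, p11) → 125.8228
  f2: (p5, p7, p11) → 74.5635
  f3: (p12, p6, p4) → 19.6264
  f4: (p12, p6, p11) → 105.6224
  f5: (p9, p6, p7) → 48.3171
  f6: (p3, p5, p11) → 34.0833
  f7: (p3, p12, p11) → 85.9104
  f8: (p3, p12, p4) → 49.0107
  f9: (p3, p1, p4) → 60.0992
  f10: (p3, p1, p5) → 26.6923
  f11: (p2, p6, p4) → 12.2273
  f12: (p2, p9, p4) → 49.8890
  f13: (p2, p9, p6) → 39.9440
  f14: (p10, p5, p7) → 51.4811
  f15: (p10, p1, p5) → 65.8599
  f16: (p10, p9, p7) → 30.0969
  f17: (p10, p9, p4) → 65.8585
  f18: (p0, p1, p4) → 3.2107
  f19: (p0, p10, p4) → 55.6213
  f20: (p0, p10, p1) → 8.8701
Σ area = 1012.807

Euler characteristic 12−30+20 = 2 ✓


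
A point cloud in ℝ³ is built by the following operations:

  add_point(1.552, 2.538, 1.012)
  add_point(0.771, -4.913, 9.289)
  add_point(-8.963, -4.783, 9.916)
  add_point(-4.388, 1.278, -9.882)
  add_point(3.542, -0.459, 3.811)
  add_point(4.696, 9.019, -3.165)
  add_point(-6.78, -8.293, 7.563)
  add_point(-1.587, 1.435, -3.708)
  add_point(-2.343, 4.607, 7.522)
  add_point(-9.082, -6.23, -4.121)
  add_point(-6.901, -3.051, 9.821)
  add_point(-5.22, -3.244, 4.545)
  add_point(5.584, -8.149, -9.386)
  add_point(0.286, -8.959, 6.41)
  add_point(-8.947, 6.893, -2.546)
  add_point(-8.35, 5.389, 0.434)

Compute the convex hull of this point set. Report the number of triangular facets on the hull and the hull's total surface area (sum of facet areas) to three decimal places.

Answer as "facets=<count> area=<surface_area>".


13 of the 16 inputs are extreme points: [1, 2, 3, 4, 5, 6, 8, 9, 10, 12, 13, 14, 15].

Area of each hull facet:
  f1: (p3, p12, p9) → 71.2771
  f2: (p3, p5, p12) → 93.4436
  f3: (p6, p12, p9) → 94.1268
  f4: (p6, p13, p12) → 53.2642
  f5: (p6, p2, p9) → 27.7156
  f6: (p4, p8, p5) → 50.3036
  f7: (p4, p5, p12) → 90.4724
  f8: (p1, p6, p13) → 17.8910
  f9: (p1, p6, p2) → 20.0960
  f10: (p1, p4, p8) → 31.8701
  f11: (p1, p13, p12) → 36.5921
  f12: (p1, p4, p12) → 54.2000
  f13: (p14, p2, p9) → 90.9708
  f14: (p14, p3, p9) → 53.3405
  f15: (p14, p3, p5) → 65.7099
  f16: (p14, p8, p5) → 74.9200
  f17: (p10, p8, p2) → 4.7827
  f18: (p10, p1, p2) → 8.5832
  f19: (p10, p1, p8) → 34.7216
  f20: (p15, p8, p2) → 54.1631
  f21: (p15, p14, p2) → 9.5216
  f22: (p15, p14, p8) → 9.0781
Σ area = 1047.044

Check V−E+F: 13 − 33 + 22 = 2.

facets=22 area=1047.044


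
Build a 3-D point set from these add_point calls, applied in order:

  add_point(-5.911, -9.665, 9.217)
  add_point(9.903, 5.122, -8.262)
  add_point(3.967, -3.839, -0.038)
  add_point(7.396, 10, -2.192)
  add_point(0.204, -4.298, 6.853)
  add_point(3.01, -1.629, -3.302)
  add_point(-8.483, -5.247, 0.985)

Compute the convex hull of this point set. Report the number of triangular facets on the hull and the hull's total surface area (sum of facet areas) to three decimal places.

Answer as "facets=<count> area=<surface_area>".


Extreme-point indices: [0, 1, 2, 3, 4, 5, 6] — 7 of 7 on the boundary.

Per-facet area ½‖(b−a)×(c−a)‖:
  f1: (p3, p1, p6) → 90.6568
  f2: (p0, p3, p6) → 104.4968
  f3: (p4, p3, p1) → 75.1805
  f4: (p4, p0, p3) → 31.8965
  f5: (p2, p0, p6) → 60.2849
  f6: (p2, p4, p1) → 33.2455
  f7: (p2, p4, p0) → 25.9625
  f8: (p5, p1, p6) → 30.1942
  f9: (p5, p2, p6) → 25.3493
  f10: (p5, p2, p1) → 18.2728
Σ area = 495.540

Euler characteristic 7−15+10 = 2 ✓

facets=10 area=495.540


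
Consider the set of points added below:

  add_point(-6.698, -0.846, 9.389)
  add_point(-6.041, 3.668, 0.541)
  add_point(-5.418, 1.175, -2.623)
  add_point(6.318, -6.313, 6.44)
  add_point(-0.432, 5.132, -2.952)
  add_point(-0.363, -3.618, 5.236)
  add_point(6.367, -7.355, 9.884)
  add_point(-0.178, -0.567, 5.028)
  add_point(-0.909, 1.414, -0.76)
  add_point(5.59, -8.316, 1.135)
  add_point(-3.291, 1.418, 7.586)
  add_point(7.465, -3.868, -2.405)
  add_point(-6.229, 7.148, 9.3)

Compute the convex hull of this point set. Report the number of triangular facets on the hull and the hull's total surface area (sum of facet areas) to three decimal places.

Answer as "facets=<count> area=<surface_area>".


facets=12 area=602.945

Hull vertices (8/13): indices [0, 1, 2, 4, 6, 9, 11, 12].

Per-facet area ½‖(b−a)×(c−a)‖:
  f1: (p6, p12, p0) → 53.7782
  f2: (p6, p12, p11) → 121.2275
  f3: (p4, p12, p11) → 76.9784
  f4: (p4, p2, p11) → 38.1563
  f5: (p9, p6, p11) → 23.2402
  f6: (p9, p2, p11) → 41.4100
  f7: (p9, p6, p0) → 64.3926
  f8: (p9, p2, p0) → 88.4390
  f9: (p1, p4, p12) → 29.0058
  f10: (p1, p4, p2) → 12.6716
  f11: (p1, p12, p0) → 35.2589
  f12: (p1, p2, p0) → 18.3862
Σ area = 602.945

Euler: V−E+F = 8−18+12 = 2.


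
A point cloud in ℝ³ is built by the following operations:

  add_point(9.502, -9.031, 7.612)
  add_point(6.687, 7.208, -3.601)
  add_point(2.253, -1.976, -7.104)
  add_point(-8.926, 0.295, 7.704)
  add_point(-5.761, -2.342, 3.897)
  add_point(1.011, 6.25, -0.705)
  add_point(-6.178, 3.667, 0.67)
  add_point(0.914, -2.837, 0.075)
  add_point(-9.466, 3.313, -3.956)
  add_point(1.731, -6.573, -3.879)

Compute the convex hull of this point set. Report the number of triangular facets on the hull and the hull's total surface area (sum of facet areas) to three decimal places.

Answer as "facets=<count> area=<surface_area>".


facets=14 area=734.680

Hull vertices (9/10): indices [0, 1, 2, 3, 4, 5, 6, 8, 9].

Facet areas (half cross-product norm):
  f1: (p3, p1, p0) → 179.2925
  f2: (p2, p1, p8) → 71.2663
  f3: (p2, p1, p0) → 95.8143
  f4: (p5, p1, p8) → 25.2977
  f5: (p5, p3, p1) → 16.0717
  f6: (p9, p2, p8) → 37.1086
  f7: (p9, p2, p0) → 32.9770
  f8: (p6, p3, p8) → 20.7003
  f9: (p6, p5, p8) → 20.1069
  f10: (p6, p5, p3) → 25.8177
  f11: (p4, p3, p0) → 40.2751
  f12: (p4, p9, p0) → 81.0313
  f13: (p4, p3, p8) → 29.0167
  f14: (p4, p9, p8) → 59.9036
Σ area = 734.680

Euler: V−E+F = 9−21+14 = 2.


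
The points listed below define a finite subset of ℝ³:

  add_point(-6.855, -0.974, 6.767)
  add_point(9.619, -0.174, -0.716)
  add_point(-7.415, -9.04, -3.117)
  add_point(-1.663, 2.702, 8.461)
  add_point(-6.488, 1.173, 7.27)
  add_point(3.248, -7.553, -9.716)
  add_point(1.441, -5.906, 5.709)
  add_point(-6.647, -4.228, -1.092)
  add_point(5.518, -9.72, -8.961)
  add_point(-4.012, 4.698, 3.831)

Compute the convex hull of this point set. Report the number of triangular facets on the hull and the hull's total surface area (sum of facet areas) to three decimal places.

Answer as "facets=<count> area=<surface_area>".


10 of the 10 inputs are extreme points: [0, 1, 2, 3, 4, 5, 6, 7, 8, 9].

Triangle areas on the boundary:
  f1: (p3, p9, p1) → 40.9098
  f2: (p6, p3, p1) → 56.6486
  f3: (p5, p9, p1) → 100.5331
  f4: (p4, p3, p9) → 12.7097
  f5: (p7, p5, p2) → 33.3028
  f6: (p7, p5, p9) → 67.4575
  f7: (p7, p4, p2) → 15.0599
  f8: (p7, p4, p9) → 27.0397
  f9: (p8, p6, p1) → 76.7518
  f10: (p8, p5, p1) → 21.2508
  f11: (p8, p6, p2) → 86.3743
  f12: (p8, p5, p2) → 18.7440
  f13: (p0, p6, p3) → 29.7891
  f14: (p0, p4, p3) → 5.0784
  f15: (p0, p6, p2) → 57.6482
  f16: (p0, p4, p2) → 8.7875
Σ area = 658.085

Euler characteristic 10−24+16 = 2 ✓

facets=16 area=658.085


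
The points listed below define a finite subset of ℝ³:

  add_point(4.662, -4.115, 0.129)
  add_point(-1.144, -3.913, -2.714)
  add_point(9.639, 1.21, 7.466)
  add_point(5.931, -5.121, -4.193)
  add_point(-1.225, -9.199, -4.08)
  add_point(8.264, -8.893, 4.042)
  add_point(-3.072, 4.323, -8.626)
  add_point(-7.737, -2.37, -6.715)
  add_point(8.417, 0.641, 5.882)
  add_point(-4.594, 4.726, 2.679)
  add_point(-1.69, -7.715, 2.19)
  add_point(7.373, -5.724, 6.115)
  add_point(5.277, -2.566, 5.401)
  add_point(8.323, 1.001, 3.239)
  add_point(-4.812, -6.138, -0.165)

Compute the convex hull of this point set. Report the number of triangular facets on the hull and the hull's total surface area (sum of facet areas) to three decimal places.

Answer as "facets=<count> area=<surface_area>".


Points on the hull: [2, 3, 4, 5, 6, 7, 9, 10, 11, 13, 14] (11 of 15).

Per-facet area ½‖(b−a)×(c−a)‖:
  f1: (p6, p4, p7) → 39.7632
  f2: (p3, p6, p4) → 55.3146
  f3: (p13, p6, p2) → 18.5623
  f4: (p13, p3, p2) → 12.7366
  f5: (p13, p3, p6) → 68.3396
  f6: (p9, p6, p7) → 46.0185
  f7: (p9, p6, p2) → 86.6386
  f8: (p14, p4, p7) → 24.7648
  f9: (p14, p10, p4) → 12.4655
  f10: (p14, p9, p7) → 44.1977
  f11: (p14, p9, p10) → 23.1733
  f12: (p5, p3, p2) → 50.1894
  f13: (p5, p3, p4) → 38.5224
  f14: (p5, p10, p4) → 32.8195
  f15: (p11, p5, p2) → 8.8763
  f16: (p11, p5, p10) → 19.3365
  f17: (p11, p9, p2) → 56.7584
  f18: (p11, p9, p10) → 64.4038
Σ area = 702.881

Euler: V−E+F = 11−27+18 = 2.

facets=18 area=702.881


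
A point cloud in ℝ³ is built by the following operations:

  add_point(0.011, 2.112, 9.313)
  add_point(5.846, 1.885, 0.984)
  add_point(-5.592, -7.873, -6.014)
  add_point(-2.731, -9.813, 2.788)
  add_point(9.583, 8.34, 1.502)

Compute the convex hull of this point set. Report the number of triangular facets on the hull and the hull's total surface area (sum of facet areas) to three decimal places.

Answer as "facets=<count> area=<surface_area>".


facets=6 area=397.054

Hull vertices (5/5): indices [0, 1, 2, 3, 4].

Facet areas (half cross-product norm):
  f1: (p0, p4, p2) → 132.3326
  f2: (p0, p3, p2) → 62.0890
  f3: (p0, p3, p4) → 92.6762
  f4: (p1, p4, p2) → 29.2181
  f5: (p1, p3, p2) → 68.7561
  f6: (p1, p3, p4) → 11.9816
Σ area = 397.054

Euler: V−E+F = 5−9+6 = 2.


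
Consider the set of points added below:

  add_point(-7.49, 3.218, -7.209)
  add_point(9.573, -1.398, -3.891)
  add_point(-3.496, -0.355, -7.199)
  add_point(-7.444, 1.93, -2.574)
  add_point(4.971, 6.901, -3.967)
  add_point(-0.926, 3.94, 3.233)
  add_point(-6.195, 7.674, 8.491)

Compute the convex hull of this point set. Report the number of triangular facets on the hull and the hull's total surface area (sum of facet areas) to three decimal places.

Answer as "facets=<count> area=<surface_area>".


Points on the hull: [0, 1, 2, 3, 4, 5, 6] (7 of 7).

Facet areas (half cross-product norm):
  f1: (p4, p6, p0) → 101.3741
  f2: (p4, p6, p1) → 74.2072
  f3: (p4, p2, p0) → 30.8547
  f4: (p4, p2, p1) → 54.0767
  f5: (p3, p6, p0) → 20.6287
  f6: (p3, p2, p0) → 12.6621
  f7: (p3, p2, p1) → 39.4303
  f8: (p5, p6, p1) → 10.4522
  f9: (p5, p3, p1) → 61.1100
  f10: (p5, p3, p6) → 37.2543
Σ area = 442.050

Check V−E+F: 7 − 15 + 10 = 2.

facets=10 area=442.050


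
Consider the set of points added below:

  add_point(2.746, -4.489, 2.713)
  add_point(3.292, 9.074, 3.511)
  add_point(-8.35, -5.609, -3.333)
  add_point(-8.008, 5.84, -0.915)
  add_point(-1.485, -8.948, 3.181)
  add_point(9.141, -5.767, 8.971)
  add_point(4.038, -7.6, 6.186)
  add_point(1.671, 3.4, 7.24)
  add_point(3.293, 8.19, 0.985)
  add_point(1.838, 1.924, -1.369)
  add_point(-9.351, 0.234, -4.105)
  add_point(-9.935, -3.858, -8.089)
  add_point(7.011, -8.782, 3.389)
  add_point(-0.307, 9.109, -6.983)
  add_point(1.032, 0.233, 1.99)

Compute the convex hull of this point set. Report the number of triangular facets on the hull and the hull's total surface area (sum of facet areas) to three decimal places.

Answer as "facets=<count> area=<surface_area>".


facets=20 area=849.953

12 of the 15 inputs are extreme points: [1, 2, 3, 4, 5, 6, 7, 8, 10, 11, 12, 13].

Area of each hull facet:
  f1: (p3, p13, p11) → 63.1083
  f2: (p12, p13, p11) → 160.9282
  f3: (p12, p13, p5) → 72.7494
  f4: (p12, p4, p11) → 52.0493
  f5: (p2, p4, p11) → 11.8712
  f6: (p2, p3, p4) → 57.8713
  f7: (p1, p3, p13) → 54.4169
  f8: (p7, p3, p4) → 84.5585
  f9: (p7, p1, p5) → 34.6791
  f10: (p7, p1, p3) → 42.6604
  f11: (p6, p12, p5) → 12.6868
  f12: (p6, p12, p4) → 13.2808
  f13: (p6, p7, p5) → 34.0000
  f14: (p6, p7, p4) → 36.2519
  f15: (p10, p3, p11) → 5.0802
  f16: (p10, p2, p11) → 13.8549
  f17: (p10, p2, p3) → 13.3536
  f18: (p8, p13, p5) → 57.2734
  f19: (p8, p1, p5) → 22.5588
  f20: (p8, p1, p13) → 6.7206
Σ area = 849.953

Check V−E+F: 12 − 30 + 20 = 2.


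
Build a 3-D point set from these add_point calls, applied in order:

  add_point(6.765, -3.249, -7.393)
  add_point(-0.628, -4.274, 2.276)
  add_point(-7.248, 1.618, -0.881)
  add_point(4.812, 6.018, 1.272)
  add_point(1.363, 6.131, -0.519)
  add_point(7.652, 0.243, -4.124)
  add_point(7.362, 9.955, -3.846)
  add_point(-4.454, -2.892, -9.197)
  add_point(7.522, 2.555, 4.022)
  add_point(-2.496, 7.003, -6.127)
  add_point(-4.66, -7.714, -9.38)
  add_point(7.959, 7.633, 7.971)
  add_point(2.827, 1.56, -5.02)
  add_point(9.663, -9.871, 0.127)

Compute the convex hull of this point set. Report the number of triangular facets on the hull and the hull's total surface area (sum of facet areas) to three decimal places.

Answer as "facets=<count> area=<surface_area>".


facets=14 area=897.063

9 of the 14 inputs are extreme points: [0, 1, 2, 6, 7, 9, 10, 11, 13].

Facet areas (half cross-product norm):
  f1: (p11, p6, p13) → 113.2580
  f2: (p1, p11, p2) → 74.0323
  f3: (p1, p11, p13) → 93.6496
  f4: (p1, p10, p2) → 56.2202
  f5: (p1, p10, p13) → 76.2377
  f6: (p9, p11, p2) → 77.3999
  f7: (p9, p11, p6) → 62.2036
  f8: (p0, p6, p13) → 64.9835
  f9: (p0, p10, p13) → 64.1456
  f10: (p7, p0, p10) → 27.4509
  f11: (p7, p10, p2) → 20.9454
  f12: (p7, p9, p2) → 40.7210
  f13: (p7, p9, p6) → 48.1373
  f14: (p7, p0, p6) → 77.6783
Σ area = 897.063

Euler: V−E+F = 9−21+14 = 2.


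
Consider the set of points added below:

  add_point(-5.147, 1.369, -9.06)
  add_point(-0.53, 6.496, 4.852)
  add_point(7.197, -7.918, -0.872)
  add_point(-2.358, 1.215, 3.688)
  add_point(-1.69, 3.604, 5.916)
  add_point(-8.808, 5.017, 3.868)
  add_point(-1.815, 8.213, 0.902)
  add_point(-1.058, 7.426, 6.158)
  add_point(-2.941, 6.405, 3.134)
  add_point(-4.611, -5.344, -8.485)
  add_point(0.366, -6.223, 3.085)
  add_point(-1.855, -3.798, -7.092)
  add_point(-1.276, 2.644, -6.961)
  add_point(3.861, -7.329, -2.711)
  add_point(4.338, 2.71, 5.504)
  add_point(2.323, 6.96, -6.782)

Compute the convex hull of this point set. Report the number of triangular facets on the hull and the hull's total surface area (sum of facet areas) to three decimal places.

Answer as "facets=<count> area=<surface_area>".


Points on the hull: [0, 2, 4, 5, 6, 7, 9, 10, 13, 14, 15] (11 of 16).

Triangle areas on the boundary:
  f1: (p0, p6, p5) → 51.0655
  f2: (p15, p0, p6) → 42.2203
  f3: (p14, p15, p2) → 82.5352
  f4: (p9, p0, p5) → 46.0803
  f5: (p9, p15, p2) → 96.5597
  f6: (p9, p15, p0) → 28.1786
  f7: (p10, p14, p2) → 40.6402
  f8: (p10, p9, p5) → 88.7310
  f9: (p7, p6, p5) → 21.1720
  f10: (p7, p15, p6) → 15.2054
  f11: (p7, p14, p15) → 45.9316
  f12: (p13, p9, p2) → 2.0176
  f13: (p13, p10, p2) → 13.1915
  f14: (p13, p10, p9) → 35.7989
  f15: (p4, p10, p5) → 37.6510
  f16: (p4, p7, p5) → 14.6323
  f17: (p4, p10, p14) → 29.8328
  f18: (p4, p7, p14) → 11.8527
Σ area = 703.297

Euler characteristic 11−27+18 = 2 ✓

facets=18 area=703.297


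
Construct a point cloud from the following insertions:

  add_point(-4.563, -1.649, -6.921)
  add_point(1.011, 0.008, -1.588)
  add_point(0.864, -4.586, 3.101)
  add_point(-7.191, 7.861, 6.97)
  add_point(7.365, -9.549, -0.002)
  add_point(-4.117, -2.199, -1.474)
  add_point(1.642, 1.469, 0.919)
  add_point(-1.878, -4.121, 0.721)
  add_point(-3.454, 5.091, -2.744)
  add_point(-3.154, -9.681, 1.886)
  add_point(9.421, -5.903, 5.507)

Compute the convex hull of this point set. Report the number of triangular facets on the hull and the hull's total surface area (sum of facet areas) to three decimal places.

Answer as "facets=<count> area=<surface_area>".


facets=12 area=591.688

Hull vertices (8/11): indices [0, 1, 3, 4, 6, 8, 9, 10].

Facet areas (half cross-product norm):
  f1: (p9, p10, p3) → 126.2490
  f2: (p0, p9, p3) → 100.0461
  f3: (p4, p9, p10) → 36.5073
  f4: (p4, p0, p9) → 64.1251
  f5: (p8, p0, p3) → 33.1664
  f6: (p6, p10, p3) → 57.8282
  f7: (p6, p8, p3) → 38.8855
  f8: (p1, p6, p8) → 10.1547
  f9: (p1, p4, p0) → 43.5032
  f10: (p1, p8, p0) → 24.6004
  f11: (p1, p4, p10) → 39.5447
  f12: (p1, p6, p10) → 17.0777
Σ area = 591.688

Check V−E+F: 8 − 18 + 12 = 2.


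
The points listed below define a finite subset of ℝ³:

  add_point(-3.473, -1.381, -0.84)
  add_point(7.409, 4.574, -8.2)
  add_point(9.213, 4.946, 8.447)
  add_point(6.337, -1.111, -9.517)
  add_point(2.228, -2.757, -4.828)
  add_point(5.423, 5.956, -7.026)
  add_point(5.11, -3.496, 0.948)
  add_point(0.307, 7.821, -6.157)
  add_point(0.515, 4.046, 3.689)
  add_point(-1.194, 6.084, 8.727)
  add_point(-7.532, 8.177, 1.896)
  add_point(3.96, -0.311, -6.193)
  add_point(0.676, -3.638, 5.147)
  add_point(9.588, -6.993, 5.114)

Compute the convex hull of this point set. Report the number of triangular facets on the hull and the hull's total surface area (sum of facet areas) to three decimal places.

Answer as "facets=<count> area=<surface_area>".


Hull vertices (11/14): indices [0, 1, 2, 3, 4, 5, 7, 9, 10, 12, 13].

Triangle areas on the boundary:
  f1: (p12, p9, p10) → 50.1230
  f2: (p12, p9, p13) → 43.6170
  f3: (p2, p9, p10) → 37.3879
  f4: (p2, p9, p13) → 64.2808
  f5: (p7, p2, p10) → 94.6699
  f6: (p7, p2, p5) → 43.8359
  f7: (p4, p3, p13) → 40.5069
  f8: (p1, p2, p5) → 20.9605
  f9: (p1, p7, p3) → 22.9696
  f10: (p1, p7, p5) → 2.7673
  f11: (p1, p3, p13) → 47.4647
  f12: (p1, p2, p13) → 99.5361
  f13: (p0, p12, p13) → 28.7504
  f14: (p0, p4, p13) → 46.1863
  f15: (p0, p12, p10) → 39.4351
  f16: (p0, p7, p10) → 53.1534
  f17: (p0, p7, p3) → 60.1846
  f18: (p0, p4, p3) → 11.2092
Σ area = 807.039

Check V−E+F: 11 − 27 + 18 = 2.

facets=18 area=807.039


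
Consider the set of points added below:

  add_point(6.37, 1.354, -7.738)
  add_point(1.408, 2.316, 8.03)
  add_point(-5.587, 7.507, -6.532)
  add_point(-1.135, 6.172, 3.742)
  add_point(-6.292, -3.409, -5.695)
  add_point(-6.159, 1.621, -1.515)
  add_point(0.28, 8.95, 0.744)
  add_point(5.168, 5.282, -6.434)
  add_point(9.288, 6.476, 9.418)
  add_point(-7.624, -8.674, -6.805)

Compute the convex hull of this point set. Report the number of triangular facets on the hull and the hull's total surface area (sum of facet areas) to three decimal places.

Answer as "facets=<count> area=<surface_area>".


facets=14 area=710.667

Points on the hull: [0, 1, 2, 3, 5, 6, 7, 8, 9] (9 of 10).

Triangle areas on the boundary:
  f1: (p0, p8, p9) → 151.6721
  f2: (p2, p0, p9) → 103.4298
  f3: (p1, p8, p9) → 62.1570
  f4: (p7, p2, p6) → 42.1814
  f5: (p7, p2, p0) → 21.0754
  f6: (p7, p6, p8) → 59.9122
  f7: (p7, p0, p8) → 33.8849
  f8: (p3, p6, p8) → 25.6650
  f9: (p3, p1, p8) → 27.9799
  f10: (p3, p2, p6) → 19.8933
  f11: (p5, p2, p9) → 41.7397
  f12: (p5, p3, p2) → 33.2226
  f13: (p5, p1, p9) → 62.3231
  f14: (p5, p3, p1) → 25.5312
Σ area = 710.667

Euler characteristic 9−21+14 = 2 ✓


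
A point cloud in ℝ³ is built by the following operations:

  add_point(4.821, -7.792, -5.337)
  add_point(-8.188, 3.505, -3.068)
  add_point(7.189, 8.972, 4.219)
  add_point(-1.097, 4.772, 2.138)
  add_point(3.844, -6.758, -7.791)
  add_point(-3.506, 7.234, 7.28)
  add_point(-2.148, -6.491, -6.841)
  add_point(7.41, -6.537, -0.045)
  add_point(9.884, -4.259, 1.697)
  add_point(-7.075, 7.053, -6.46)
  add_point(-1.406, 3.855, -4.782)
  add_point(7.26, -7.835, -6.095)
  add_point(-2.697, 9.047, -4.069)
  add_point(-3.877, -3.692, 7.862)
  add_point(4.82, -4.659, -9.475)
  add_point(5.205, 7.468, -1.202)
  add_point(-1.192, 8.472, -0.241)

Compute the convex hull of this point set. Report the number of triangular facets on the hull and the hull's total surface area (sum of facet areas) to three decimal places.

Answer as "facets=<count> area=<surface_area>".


Points on the hull: [0, 1, 2, 4, 5, 6, 7, 8, 9, 11, 12, 13, 14, 15] (14 of 17).

Per-facet area ½‖(b−a)×(c−a)‖:
  f1: (p9, p14, p12) → 44.2765
  f2: (p9, p5, p1) → 28.9082
  f3: (p9, p5, p12) → 29.2905
  f4: (p9, p6, p1) → 29.8404
  f5: (p9, p6, p14) → 55.0484
  f6: (p2, p5, p12) → 60.5431
  f7: (p11, p14, p8) → 20.9205
  f8: (p13, p2, p8) → 99.1786
  f9: (p13, p2, p5) → 60.3785
  f10: (p13, p5, p1) → 62.8468
  f11: (p13, p6, p1) → 79.6530
  f12: (p15, p14, p12) → 62.6861
  f13: (p15, p2, p12) → 21.0429
  f14: (p15, p14, p8) → 75.2256
  f15: (p15, p2, p8) → 38.4635
  f16: (p4, p6, p14) → 7.9804
  f17: (p4, p11, p14) → 5.6017
  f18: (p4, p11, p6) → 7.2912
  f19: (p7, p11, p8) → 9.4504
  f20: (p7, p13, p8) → 26.3702
  f21: (p0, p11, p6) → 4.7296
  f22: (p0, p13, p6) → 54.5006
  f23: (p0, p7, p11) → 7.6107
  f24: (p0, p7, p13) → 41.6001
Σ area = 933.438

Euler: V−E+F = 14−36+24 = 2.

facets=24 area=933.438


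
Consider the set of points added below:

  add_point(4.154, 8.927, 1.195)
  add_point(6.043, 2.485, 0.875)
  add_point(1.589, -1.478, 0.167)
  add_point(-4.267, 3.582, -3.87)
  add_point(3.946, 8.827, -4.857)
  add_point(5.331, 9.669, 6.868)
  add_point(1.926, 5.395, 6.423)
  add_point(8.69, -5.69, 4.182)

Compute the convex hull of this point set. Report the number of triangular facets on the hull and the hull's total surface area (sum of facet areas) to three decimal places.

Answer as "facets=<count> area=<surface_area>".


Hull vertices (6/8): indices [2, 3, 4, 5, 6, 7].

Facet areas (half cross-product norm):
  f1: (p4, p5, p3) → 57.9295
  f2: (p4, p5, p7) → 92.2764
  f3: (p6, p5, p3) → 28.8082
  f4: (p6, p5, p7) → 33.8287
  f5: (p2, p6, p3) → 40.4134
  f6: (p2, p6, p7) → 42.6840
  f7: (p2, p4, p3) → 41.8363
  f8: (p2, p4, p7) → 48.3536
Σ area = 386.130

Euler characteristic 6−12+8 = 2 ✓

facets=8 area=386.130


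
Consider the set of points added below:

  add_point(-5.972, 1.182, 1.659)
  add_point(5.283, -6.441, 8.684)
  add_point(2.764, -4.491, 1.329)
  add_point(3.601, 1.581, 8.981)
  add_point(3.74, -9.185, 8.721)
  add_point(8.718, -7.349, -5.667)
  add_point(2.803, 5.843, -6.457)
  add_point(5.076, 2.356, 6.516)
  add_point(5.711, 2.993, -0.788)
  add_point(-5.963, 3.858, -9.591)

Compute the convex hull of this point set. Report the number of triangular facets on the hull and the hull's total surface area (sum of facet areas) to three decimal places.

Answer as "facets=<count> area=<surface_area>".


facets=14 area=700.324

Hull vertices (9/10): indices [0, 1, 3, 4, 5, 6, 7, 8, 9].

Area of each hull facet:
  f1: (p3, p6, p0) → 76.2157
  f2: (p4, p3, p0) → 64.8909
  f3: (p9, p6, p0) → 52.9717
  f4: (p9, p6, p5) → 67.4584
  f5: (p9, p4, p0) → 74.4702
  f6: (p9, p4, p5) → 144.7647
  f7: (p8, p6, p5) → 40.9244
  f8: (p1, p4, p5) → 23.2126
  f9: (p1, p4, p3) → 8.5171
  f10: (p7, p3, p6) → 12.8625
  f11: (p7, p8, p6) → 15.2188
  f12: (p7, p1, p3) → 12.1087
  f13: (p7, p8, p5) → 40.6602
  f14: (p7, p1, p5) → 66.0477
Σ area = 700.324

Euler: V−E+F = 9−21+14 = 2.


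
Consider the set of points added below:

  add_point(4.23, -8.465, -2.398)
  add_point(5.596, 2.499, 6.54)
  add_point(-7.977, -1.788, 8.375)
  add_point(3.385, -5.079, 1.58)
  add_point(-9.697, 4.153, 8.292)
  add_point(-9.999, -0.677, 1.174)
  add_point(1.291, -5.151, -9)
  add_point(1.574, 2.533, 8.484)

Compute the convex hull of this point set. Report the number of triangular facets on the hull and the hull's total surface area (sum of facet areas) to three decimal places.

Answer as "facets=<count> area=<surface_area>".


facets=12 area=548.450

Extreme-point indices: [0, 1, 2, 3, 4, 5, 6, 7] — 8 of 8 on the boundary.

Facet areas (half cross-product norm):
  f1: (p6, p0, p5) → 62.2439
  f2: (p6, p0, p1) → 54.8934
  f3: (p2, p0, p5) → 62.5238
  f4: (p4, p2, p5) → 22.7688
  f5: (p4, p6, p5) → 50.9491
  f6: (p4, p6, p1) → 137.5463
  f7: (p3, p0, p1) → 11.6170
  f8: (p3, p2, p0) → 27.0600
  f9: (p7, p3, p1) → 20.8180
  f10: (p7, p3, p2) → 54.0833
  f11: (p7, p4, p1) → 11.8542
  f12: (p7, p4, p2) → 32.0927
Σ area = 548.450

Euler characteristic 8−18+12 = 2 ✓


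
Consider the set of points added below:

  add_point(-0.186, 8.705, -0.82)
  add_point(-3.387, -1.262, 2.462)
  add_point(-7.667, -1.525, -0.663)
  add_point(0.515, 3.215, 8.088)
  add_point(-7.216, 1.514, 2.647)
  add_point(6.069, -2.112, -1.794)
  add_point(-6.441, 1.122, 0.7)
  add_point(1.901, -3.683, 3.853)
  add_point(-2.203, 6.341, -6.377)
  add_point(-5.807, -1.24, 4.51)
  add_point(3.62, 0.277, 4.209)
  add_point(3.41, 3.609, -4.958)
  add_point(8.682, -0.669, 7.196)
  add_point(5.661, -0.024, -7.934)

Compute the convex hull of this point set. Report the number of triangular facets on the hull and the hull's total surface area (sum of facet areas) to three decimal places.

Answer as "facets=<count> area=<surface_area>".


facets=18 area=561.199

Points on the hull: [0, 2, 3, 4, 5, 7, 8, 9, 11, 12, 13] (11 of 14).

Per-facet area ½‖(b−a)×(c−a)‖:
  f1: (p3, p0, p12) → 46.6843
  f2: (p8, p13, p2) → 57.0728
  f3: (p11, p0, p12) → 51.8828
  f4: (p11, p13, p12) → 35.9859
  f5: (p11, p8, p0) → 19.3573
  f6: (p11, p8, p13) → 13.9221
  f7: (p4, p3, p0) → 45.1751
  f8: (p4, p8, p2) → 24.9055
  f9: (p4, p8, p0) → 33.3351
  f10: (p5, p13, p12) → 15.4368
  f11: (p5, p7, p12) → 28.4044
  f12: (p5, p13, p2) → 44.8208
  f13: (p5, p7, p2) → 38.4407
  f14: (p9, p3, p12) → 35.4516
  f15: (p9, p7, p12) → 25.1773
  f16: (p9, p4, p3) → 15.2974
  f17: (p9, p7, p2) → 21.7330
  f18: (p9, p4, p2) → 8.1164
Σ area = 561.199

Check V−E+F: 11 − 27 + 18 = 2.
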